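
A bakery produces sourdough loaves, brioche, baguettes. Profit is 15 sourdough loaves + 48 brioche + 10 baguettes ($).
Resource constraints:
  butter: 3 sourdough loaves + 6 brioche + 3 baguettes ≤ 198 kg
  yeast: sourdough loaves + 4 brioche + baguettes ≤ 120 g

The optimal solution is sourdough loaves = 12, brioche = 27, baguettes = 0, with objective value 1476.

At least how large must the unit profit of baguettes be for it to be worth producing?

Both butter and yeast are binding at x*.
Dual feasibility on the basic columns requires 3·y_butter + 1·y_yeast = 15, 6·y_butter + 4·y_yeast = 48.
This yields shadow prices y_butter = 2, y_yeast = 9.
baguettes enters the basis when its profit ≥ yᵀa₃ = 2·3 + 9·1 = 15.

15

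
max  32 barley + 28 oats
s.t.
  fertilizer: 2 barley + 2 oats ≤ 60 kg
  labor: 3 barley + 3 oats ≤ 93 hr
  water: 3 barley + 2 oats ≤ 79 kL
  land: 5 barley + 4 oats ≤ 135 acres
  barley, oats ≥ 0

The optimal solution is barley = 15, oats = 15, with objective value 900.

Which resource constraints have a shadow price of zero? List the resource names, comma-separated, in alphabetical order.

labor, water

fertilizer: 60/60 (binding)
labor: 90/93 (slack 3)
water: 75/79 (slack 4)
land: 135/135 (binding)
By complementary slackness, a constraint with positive slack has shadow price 0 → labor, water.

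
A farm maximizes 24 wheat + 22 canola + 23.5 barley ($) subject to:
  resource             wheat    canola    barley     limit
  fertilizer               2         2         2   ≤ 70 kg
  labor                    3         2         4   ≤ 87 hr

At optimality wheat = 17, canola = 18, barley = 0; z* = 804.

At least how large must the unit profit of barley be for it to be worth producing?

26

At the optimum: fertilizer uses 70 of 70 (binding); labor uses 87 of 87 (binding).
Dual feasibility on the basic columns requires 2·y_fertilizer + 3·y_labor = 24, 2·y_fertilizer + 2·y_labor = 22.
This yields shadow prices y_fertilizer = 9, y_labor = 2.
barley enters the basis when its profit ≥ yᵀa₃ = 9·2 + 2·4 = 26.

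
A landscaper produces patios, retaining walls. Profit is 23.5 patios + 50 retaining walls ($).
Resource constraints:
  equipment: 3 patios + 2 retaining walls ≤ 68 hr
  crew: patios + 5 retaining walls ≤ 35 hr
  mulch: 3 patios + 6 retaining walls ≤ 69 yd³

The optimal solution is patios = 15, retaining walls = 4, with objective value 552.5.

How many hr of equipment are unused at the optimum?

equipment used = 3·15 + 2·4 = 53; slack = 68 − 53 = 15.

15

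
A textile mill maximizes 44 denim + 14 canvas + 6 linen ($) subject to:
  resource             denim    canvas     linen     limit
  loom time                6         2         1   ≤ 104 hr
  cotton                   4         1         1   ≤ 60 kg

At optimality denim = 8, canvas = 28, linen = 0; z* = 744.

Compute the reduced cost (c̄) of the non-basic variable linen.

-2

At the optimum: loom time uses 104 of 104 (binding); cotton uses 60 of 60 (binding).
From A_Bᵀ y = c: 6·y_loom time + 4·y_cotton = 44; 2·y_loom time + 1·y_cotton = 14.
This yields shadow prices y_loom time = 6, y_cotton = 2.
Reduced cost of linen: c₃ − yᵀa₃ = 6 − (6·1 + 2·1) = 6 − 8 = -2.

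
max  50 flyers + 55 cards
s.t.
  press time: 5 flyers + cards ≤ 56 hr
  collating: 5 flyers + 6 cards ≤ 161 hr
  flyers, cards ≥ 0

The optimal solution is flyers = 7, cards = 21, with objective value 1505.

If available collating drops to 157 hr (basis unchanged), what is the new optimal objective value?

1469

Both press time and collating are binding at x*.
The binding rows give the dual system: 5·y_press time + 5·y_collating = 50 and 1·y_press time + 6·y_collating = 55.
→ y_press time = 1 and y_collating = 9.
Δz = y_collating·Δb = 9 × (-4) = -36, so new z* = 1505 − 36 = 1469.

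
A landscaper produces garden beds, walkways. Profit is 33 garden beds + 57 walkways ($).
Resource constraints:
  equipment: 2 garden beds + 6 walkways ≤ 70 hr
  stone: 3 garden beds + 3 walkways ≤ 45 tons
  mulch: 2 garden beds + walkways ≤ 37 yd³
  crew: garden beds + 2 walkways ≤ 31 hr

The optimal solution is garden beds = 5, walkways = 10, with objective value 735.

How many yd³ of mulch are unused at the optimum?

mulch used = 2·5 + 1·10 = 20; slack = 37 − 20 = 17.

17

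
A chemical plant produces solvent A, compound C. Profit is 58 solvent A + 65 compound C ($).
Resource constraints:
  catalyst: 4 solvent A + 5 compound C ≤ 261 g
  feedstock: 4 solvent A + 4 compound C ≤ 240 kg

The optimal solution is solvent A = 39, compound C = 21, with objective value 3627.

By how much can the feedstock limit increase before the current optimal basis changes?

Binding constraints: catalyst, feedstock. The basis is B = [[4,5],[4,4]] with det -4.
Per unit increase in feedstock, x* moves by d = (1.25, -1).
The basis stays optimal until compound C reaches 0; allowable increase = 21 kg.

21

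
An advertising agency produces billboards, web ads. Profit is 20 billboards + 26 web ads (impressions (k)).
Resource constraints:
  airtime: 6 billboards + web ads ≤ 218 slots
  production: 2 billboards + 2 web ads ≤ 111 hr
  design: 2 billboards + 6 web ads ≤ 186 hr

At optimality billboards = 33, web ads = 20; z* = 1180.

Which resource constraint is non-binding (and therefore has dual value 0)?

airtime: 218/218 (binding)
production: 106/111 (slack 5)
design: 186/186 (binding)
By complementary slackness, a constraint with positive slack has shadow price 0 → production.

production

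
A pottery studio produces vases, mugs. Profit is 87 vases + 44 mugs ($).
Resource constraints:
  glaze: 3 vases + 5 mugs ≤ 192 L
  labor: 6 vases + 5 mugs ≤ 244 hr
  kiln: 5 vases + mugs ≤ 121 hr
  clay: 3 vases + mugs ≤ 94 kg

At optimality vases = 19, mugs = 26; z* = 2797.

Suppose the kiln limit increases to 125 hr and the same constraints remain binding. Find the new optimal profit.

2833

At the optimum: glaze uses 187 of 192 (slack = 5); labor uses 244 of 244 (binding); kiln uses 121 of 121 (binding); clay uses 83 of 94 (slack = 11).
By complementary slackness, y = 0 for the non-binding constraints.
From A_Bᵀ y = c: 6·y_labor + 5·y_kiln = 87; 5·y_labor + 1·y_kiln = 44.
Solving: y_labor = 7, y_kiln = 9.
Δz = y_kiln·Δb = 9 × (4) = 36, so new z* = 2797 + 36 = 2833.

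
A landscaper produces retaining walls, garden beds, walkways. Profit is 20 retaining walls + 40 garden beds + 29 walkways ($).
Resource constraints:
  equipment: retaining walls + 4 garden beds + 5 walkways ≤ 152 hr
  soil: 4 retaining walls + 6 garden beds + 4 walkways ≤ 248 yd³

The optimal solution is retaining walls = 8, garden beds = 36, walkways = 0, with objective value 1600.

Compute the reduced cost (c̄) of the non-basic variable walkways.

-7

Check each constraint at x*: equipment 152/152 (tight); soil 248/248 (tight).
From A_Bᵀ y = c: 1·y_equipment + 4·y_soil = 20; 4·y_equipment + 6·y_soil = 40.
This yields shadow prices y_equipment = 4, y_soil = 4.
Reduced cost of walkways: c₃ − yᵀa₃ = 29 − (4·5 + 4·4) = 29 − 36 = -7.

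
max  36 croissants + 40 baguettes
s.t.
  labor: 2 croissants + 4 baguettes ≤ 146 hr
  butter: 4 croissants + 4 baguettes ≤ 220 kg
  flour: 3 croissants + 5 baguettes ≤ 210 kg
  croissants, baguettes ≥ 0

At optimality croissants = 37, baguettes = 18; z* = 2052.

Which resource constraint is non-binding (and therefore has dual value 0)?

labor: 146/146 (binding)
butter: 220/220 (binding)
flour: 201/210 (slack 9)
By complementary slackness, a constraint with positive slack has shadow price 0 → flour.

flour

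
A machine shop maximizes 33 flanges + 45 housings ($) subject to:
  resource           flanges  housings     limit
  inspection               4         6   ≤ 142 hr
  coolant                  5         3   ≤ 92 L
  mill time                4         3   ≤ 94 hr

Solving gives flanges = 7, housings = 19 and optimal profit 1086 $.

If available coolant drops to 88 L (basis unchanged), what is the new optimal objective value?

Check each constraint at x*: inspection 142/142 (tight); coolant 92/92 (tight); mill time 85/94 (slack 9).
Slack constraints have shadow price 0 (complementary slackness).
From A_Bᵀ y = c: 4·y_inspection + 5·y_coolant = 33; 6·y_inspection + 3·y_coolant = 45.
This yields shadow prices y_inspection = 7, y_coolant = 1.
Δz = y_coolant·Δb = 1 × (-4) = -4, so new z* = 1086 − 4 = 1082.

1082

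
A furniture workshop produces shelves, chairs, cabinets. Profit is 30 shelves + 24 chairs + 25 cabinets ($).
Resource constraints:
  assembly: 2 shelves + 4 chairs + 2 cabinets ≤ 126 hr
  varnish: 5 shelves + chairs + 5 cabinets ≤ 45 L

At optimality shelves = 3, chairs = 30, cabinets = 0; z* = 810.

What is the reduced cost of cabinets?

-5

Check each constraint at x*: assembly 126/126 (tight); varnish 45/45 (tight).
Dual feasibility on the basic columns requires 2·y_assembly + 5·y_varnish = 30, 4·y_assembly + 1·y_varnish = 24.
→ y_assembly = 5 and y_varnish = 4.
Reduced cost of cabinets: c₃ − yᵀa₃ = 25 − (5·2 + 4·5) = 25 − 30 = -5.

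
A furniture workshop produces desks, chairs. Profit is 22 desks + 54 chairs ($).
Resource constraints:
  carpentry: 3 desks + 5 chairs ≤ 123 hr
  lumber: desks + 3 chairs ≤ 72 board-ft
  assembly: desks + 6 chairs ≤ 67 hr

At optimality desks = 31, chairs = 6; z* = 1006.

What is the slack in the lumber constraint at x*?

lumber used = 1·31 + 3·6 = 49; slack = 72 − 49 = 23.

23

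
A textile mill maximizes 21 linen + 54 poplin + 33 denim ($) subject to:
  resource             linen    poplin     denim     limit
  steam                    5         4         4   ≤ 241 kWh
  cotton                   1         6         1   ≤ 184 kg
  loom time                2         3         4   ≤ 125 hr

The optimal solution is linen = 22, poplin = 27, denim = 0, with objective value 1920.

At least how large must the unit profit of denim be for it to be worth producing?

Check each constraint at x*: steam 218/241 (slack 23); cotton 184/184 (tight); loom time 125/125 (tight).
Since steam is not tight, its dual is 0.
From A_Bᵀ y = c: 1·y_cotton + 2·y_loom time = 21; 6·y_cotton + 3·y_loom time = 54.
Solving: y_cotton = 5, y_loom time = 8.
denim enters the basis when its profit ≥ yᵀa₃ = 5·1 + 8·4 = 37.

37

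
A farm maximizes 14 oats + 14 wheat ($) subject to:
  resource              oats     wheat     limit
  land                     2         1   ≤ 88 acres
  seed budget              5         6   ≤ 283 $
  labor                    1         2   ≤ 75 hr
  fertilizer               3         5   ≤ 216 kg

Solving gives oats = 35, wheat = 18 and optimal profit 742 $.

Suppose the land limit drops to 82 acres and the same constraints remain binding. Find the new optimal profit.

Check each constraint at x*: land 88/88 (tight); seed budget 283/283 (tight); labor 71/75 (slack 4); fertilizer 195/216 (slack 21).
Since labor, fertilizer are not tight, their duals are 0.
From A_Bᵀ y = c: 2·y_land + 5·y_seed budget = 14; 1·y_land + 6·y_seed budget = 14.
Solving: y_land = 2, y_seed budget = 2.
Δz = y_land·Δb = 2 × (-6) = -12, so new z* = 742 − 12 = 730.

730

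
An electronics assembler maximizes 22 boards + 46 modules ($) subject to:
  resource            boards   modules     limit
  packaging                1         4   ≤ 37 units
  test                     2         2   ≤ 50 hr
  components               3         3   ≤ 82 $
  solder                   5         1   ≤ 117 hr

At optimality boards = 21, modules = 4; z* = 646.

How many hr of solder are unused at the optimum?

8

solder used = 5·21 + 1·4 = 109; slack = 117 − 109 = 8.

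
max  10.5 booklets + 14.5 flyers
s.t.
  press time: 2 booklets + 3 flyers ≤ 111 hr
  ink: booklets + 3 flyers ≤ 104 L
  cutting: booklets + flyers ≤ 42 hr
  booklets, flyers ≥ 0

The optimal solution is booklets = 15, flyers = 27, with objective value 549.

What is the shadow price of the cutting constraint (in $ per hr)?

2.5

Binding: press time and cutting. Non-binding: ink (8 unused).
By complementary slackness, y = 0 for the non-binding constraint.
The binding rows give the dual system: 2·y_press time + 1·y_cutting = 10.5 and 3·y_press time + 1·y_cutting = 14.5.
→ y_press time = 4 and y_cutting = 2.5.
Shadow price of cutting = 2.5.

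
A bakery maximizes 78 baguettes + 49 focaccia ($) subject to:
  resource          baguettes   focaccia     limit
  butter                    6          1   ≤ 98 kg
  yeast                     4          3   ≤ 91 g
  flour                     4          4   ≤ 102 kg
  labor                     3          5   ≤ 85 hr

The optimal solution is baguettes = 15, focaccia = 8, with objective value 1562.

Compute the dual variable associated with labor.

8

Check each constraint at x*: butter 98/98 (tight); yeast 84/91 (slack 7); flour 92/102 (slack 10); labor 85/85 (tight).
Slack constraints have shadow price 0 (complementary slackness).
Dual feasibility on the basic columns requires 6·y_butter + 3·y_labor = 78, 1·y_butter + 5·y_labor = 49.
Solving: y_butter = 9, y_labor = 8.
Shadow price of labor = 8.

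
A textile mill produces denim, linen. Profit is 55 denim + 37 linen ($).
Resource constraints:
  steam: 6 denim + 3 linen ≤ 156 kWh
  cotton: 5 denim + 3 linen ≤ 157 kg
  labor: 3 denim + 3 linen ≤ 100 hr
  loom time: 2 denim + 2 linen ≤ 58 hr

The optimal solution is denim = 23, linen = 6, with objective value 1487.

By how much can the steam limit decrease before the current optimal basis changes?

69

Binding constraints: steam, loom time. The basis is B = [[6,3],[2,2]] with det 6.
Per unit decrease in steam, x* moves by d = (-0.3333, 0.3333).
The basis stays optimal until denim reaches 0; allowable decrease = 69 kWh.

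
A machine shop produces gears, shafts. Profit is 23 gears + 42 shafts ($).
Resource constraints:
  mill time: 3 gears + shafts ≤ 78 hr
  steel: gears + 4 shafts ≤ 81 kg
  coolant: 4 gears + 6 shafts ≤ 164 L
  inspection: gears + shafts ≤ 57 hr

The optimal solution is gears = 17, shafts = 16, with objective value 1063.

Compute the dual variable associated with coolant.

Binding: steel and coolant. Non-binding: mill time (11 unused), inspection (24 unused).
Since mill time, inspection are not tight, their duals are 0.
The binding rows give the dual system: 1·y_steel + 4·y_coolant = 23 and 4·y_steel + 6·y_coolant = 42.
→ y_steel = 3 and y_coolant = 5.
Shadow price of coolant = 5.

5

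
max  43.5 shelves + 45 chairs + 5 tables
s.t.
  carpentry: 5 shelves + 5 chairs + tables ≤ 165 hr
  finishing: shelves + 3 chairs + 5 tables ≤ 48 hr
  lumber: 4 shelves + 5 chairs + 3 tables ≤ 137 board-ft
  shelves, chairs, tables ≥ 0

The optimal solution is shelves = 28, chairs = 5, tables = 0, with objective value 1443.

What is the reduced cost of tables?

Check each constraint at x*: carpentry 165/165 (tight); finishing 43/48 (slack 5); lumber 137/137 (tight).
Slack constraints have shadow price 0 (complementary slackness).
The binding rows give the dual system: 5·y_carpentry + 4·y_lumber = 43.5 and 5·y_carpentry + 5·y_lumber = 45.
Solving: y_carpentry = 7.5, y_lumber = 1.5.
Reduced cost of tables: c₃ − yᵀa₃ = 5 − (7.5·1 + 1.5·3) = 5 − 12 = -7.

-7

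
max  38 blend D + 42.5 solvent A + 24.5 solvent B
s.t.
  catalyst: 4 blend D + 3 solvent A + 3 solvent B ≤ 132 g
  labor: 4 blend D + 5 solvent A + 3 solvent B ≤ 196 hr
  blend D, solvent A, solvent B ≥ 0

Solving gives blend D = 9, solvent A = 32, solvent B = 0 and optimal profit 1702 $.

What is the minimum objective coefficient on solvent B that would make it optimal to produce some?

28.5

Both catalyst and labor are binding at x*.
The binding rows give the dual system: 4·y_catalyst + 4·y_labor = 38 and 3·y_catalyst + 5·y_labor = 42.5.
This yields shadow prices y_catalyst = 2.5, y_labor = 7.
solvent B enters the basis when its profit ≥ yᵀa₃ = 2.5·3 + 7·3 = 28.5.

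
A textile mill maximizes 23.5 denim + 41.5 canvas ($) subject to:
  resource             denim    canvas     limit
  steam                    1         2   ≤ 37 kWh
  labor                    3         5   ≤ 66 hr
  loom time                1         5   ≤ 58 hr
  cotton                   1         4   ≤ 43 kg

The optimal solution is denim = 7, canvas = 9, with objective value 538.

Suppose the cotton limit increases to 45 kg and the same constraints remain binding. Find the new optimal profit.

At the optimum: steam uses 25 of 37 (slack = 12); labor uses 66 of 66 (binding); loom time uses 52 of 58 (slack = 6); cotton uses 43 of 43 (binding).
Slack constraints have shadow price 0 (complementary slackness).
The binding rows give the dual system: 3·y_labor + 1·y_cotton = 23.5 and 5·y_labor + 4·y_cotton = 41.5.
→ y_labor = 7.5 and y_cotton = 1.
Δz = y_cotton·Δb = 1 × (2) = 2, so new z* = 538 + 2 = 540.

540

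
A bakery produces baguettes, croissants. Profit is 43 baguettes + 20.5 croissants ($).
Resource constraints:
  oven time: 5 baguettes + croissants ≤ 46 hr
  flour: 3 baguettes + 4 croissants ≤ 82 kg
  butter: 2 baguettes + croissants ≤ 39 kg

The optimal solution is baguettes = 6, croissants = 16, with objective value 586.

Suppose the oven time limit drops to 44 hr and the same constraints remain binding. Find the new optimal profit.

Check each constraint at x*: oven time 46/46 (tight); flour 82/82 (tight); butter 28/39 (slack 11).
Slack constraints have shadow price 0 (complementary slackness).
From A_Bᵀ y = c: 5·y_oven time + 3·y_flour = 43; 1·y_oven time + 4·y_flour = 20.5.
→ y_oven time = 6.5 and y_flour = 3.5.
Δz = y_oven time·Δb = 6.5 × (-2) = -13, so new z* = 586 − 13 = 573.

573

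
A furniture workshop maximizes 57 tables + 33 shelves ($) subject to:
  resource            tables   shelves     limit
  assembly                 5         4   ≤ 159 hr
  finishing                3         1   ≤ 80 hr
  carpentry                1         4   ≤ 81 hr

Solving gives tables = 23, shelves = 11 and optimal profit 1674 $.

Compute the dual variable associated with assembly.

6

Check each constraint at x*: assembly 159/159 (tight); finishing 80/80 (tight); carpentry 67/81 (slack 14).
Slack constraints have shadow price 0 (complementary slackness).
Dual feasibility on the basic columns requires 5·y_assembly + 3·y_finishing = 57, 4·y_assembly + 1·y_finishing = 33.
This yields shadow prices y_assembly = 6, y_finishing = 9.
Shadow price of assembly = 6.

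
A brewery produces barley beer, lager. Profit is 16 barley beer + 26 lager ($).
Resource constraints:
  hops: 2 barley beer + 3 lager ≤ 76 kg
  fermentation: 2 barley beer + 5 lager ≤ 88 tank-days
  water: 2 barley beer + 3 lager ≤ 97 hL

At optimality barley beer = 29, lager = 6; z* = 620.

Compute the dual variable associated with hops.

Binding: hops and fermentation. Non-binding: water (21 unused).
By complementary slackness, y = 0 for the non-binding constraint.
The binding rows give the dual system: 2·y_hops + 2·y_fermentation = 16 and 3·y_hops + 5·y_fermentation = 26.
Solving: y_hops = 7, y_fermentation = 1.
Shadow price of hops = 7.

7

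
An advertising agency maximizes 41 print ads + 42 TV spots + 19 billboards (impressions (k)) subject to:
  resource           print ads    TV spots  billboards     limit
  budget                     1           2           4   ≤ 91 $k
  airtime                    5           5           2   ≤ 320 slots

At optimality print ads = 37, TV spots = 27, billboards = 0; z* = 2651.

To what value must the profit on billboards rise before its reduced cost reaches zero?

20

Both budget and airtime are binding at x*.
Dual feasibility on the basic columns requires 1·y_budget + 5·y_airtime = 41, 2·y_budget + 5·y_airtime = 42.
This yields shadow prices y_budget = 1, y_airtime = 8.
billboards enters the basis when its profit ≥ yᵀa₃ = 1·4 + 8·2 = 20.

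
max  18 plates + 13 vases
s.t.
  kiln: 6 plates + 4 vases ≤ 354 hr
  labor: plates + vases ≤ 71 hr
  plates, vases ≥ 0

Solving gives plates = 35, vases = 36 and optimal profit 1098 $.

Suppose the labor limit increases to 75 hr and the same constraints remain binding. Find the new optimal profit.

Check each constraint at x*: kiln 354/354 (tight); labor 71/71 (tight).
Dual feasibility on the basic columns requires 6·y_kiln + 1·y_labor = 18, 4·y_kiln + 1·y_labor = 13.
Solving: y_kiln = 2.5, y_labor = 3.
Δz = y_labor·Δb = 3 × (4) = 12, so new z* = 1098 + 12 = 1110.

1110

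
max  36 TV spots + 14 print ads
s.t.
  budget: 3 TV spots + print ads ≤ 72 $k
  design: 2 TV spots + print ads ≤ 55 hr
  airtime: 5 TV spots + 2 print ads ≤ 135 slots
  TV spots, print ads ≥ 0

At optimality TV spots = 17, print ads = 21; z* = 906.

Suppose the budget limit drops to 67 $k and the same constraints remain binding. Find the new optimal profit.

866

Binding: budget and design. Non-binding: airtime (8 unused).
Slack constraints have shadow price 0 (complementary slackness).
The binding rows give the dual system: 3·y_budget + 2·y_design = 36 and 1·y_budget + 1·y_design = 14.
Solving: y_budget = 8, y_design = 6.
Δz = y_budget·Δb = 8 × (-5) = -40, so new z* = 906 − 40 = 866.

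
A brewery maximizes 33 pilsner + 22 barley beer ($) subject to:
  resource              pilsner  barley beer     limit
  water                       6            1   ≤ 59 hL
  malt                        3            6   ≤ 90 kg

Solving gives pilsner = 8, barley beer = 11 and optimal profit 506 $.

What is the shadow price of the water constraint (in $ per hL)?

4

Both water and malt are binding at x*.
The binding rows give the dual system: 6·y_water + 3·y_malt = 33 and 1·y_water + 6·y_malt = 22.
→ y_water = 4 and y_malt = 3.
Shadow price of water = 4.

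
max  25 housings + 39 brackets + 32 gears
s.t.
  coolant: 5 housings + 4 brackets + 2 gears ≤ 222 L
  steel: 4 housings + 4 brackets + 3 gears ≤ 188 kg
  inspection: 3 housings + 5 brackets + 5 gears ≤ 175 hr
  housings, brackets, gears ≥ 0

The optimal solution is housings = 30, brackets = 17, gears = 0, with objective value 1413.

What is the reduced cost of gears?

Check each constraint at x*: coolant 218/222 (slack 4); steel 188/188 (tight); inspection 175/175 (tight).
Slack constraints have shadow price 0 (complementary slackness).
From A_Bᵀ y = c: 4·y_steel + 3·y_inspection = 25; 4·y_steel + 5·y_inspection = 39.
Solving: y_steel = 1, y_inspection = 7.
Reduced cost of gears: c₃ − yᵀa₃ = 32 − (1·3 + 7·5) = 32 − 38 = -6.

-6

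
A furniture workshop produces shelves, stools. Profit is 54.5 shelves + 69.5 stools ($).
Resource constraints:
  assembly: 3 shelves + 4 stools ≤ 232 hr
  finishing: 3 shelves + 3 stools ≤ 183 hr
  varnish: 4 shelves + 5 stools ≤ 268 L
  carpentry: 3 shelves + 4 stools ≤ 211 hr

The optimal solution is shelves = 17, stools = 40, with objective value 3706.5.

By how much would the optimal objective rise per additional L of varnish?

9.5

Binding: varnish and carpentry. Non-binding: assembly (21 unused), finishing (12 unused).
By complementary slackness, y = 0 for the non-binding constraints.
From A_Bᵀ y = c: 4·y_varnish + 3·y_carpentry = 54.5; 5·y_varnish + 4·y_carpentry = 69.5.
→ y_varnish = 9.5 and y_carpentry = 5.5.
Shadow price of varnish = 9.5.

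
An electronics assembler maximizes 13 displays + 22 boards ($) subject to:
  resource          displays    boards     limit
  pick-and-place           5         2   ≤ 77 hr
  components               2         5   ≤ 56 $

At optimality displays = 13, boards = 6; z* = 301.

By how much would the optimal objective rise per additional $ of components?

4

Check each constraint at x*: pick-and-place 77/77 (tight); components 56/56 (tight).
From A_Bᵀ y = c: 5·y_pick-and-place + 2·y_components = 13; 2·y_pick-and-place + 5·y_components = 22.
→ y_pick-and-place = 1 and y_components = 4.
Shadow price of components = 4.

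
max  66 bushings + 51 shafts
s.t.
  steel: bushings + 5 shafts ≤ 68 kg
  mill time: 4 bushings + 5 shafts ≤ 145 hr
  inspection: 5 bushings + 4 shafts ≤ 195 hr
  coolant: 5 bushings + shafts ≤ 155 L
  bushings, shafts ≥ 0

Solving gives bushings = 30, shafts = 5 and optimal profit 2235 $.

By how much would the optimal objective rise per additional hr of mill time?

At the optimum: steel uses 55 of 68 (slack = 13); mill time uses 145 of 145 (binding); inspection uses 170 of 195 (slack = 25); coolant uses 155 of 155 (binding).
Slack constraints have shadow price 0 (complementary slackness).
From A_Bᵀ y = c: 4·y_mill time + 5·y_coolant = 66; 5·y_mill time + 1·y_coolant = 51.
→ y_mill time = 9 and y_coolant = 6.
Shadow price of mill time = 9.

9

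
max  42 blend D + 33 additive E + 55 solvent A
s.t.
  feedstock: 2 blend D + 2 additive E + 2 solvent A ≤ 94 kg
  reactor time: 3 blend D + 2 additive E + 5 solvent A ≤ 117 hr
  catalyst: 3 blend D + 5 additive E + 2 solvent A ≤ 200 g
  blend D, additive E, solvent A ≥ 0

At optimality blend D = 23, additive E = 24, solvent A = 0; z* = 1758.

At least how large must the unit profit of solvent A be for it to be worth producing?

Check each constraint at x*: feedstock 94/94 (tight); reactor time 117/117 (tight); catalyst 189/200 (slack 11).
Since catalyst is not tight, its dual is 0.
From A_Bᵀ y = c: 2·y_feedstock + 3·y_reactor time = 42; 2·y_feedstock + 2·y_reactor time = 33.
This yields shadow prices y_feedstock = 7.5, y_reactor time = 9.
solvent A enters the basis when its profit ≥ yᵀa₃ = 7.5·2 + 9·5 = 60.

60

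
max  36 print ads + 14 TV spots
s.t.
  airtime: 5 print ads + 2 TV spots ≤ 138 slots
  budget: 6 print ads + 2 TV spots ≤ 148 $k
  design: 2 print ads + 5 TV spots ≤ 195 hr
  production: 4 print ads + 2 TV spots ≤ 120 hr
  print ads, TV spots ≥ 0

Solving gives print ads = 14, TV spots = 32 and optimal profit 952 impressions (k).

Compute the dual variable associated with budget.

Check each constraint at x*: airtime 134/138 (slack 4); budget 148/148 (tight); design 188/195 (slack 7); production 120/120 (tight).
Since airtime, design are not tight, their duals are 0.
From A_Bᵀ y = c: 6·y_budget + 4·y_production = 36; 2·y_budget + 2·y_production = 14.
This yields shadow prices y_budget = 4, y_production = 3.
Shadow price of budget = 4.

4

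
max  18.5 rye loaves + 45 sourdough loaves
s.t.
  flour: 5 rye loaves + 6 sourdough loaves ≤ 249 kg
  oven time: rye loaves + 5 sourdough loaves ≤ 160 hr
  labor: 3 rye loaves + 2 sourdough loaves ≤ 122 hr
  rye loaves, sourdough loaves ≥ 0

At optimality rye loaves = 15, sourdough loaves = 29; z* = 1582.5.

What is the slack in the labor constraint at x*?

19

labor used = 3·15 + 2·29 = 103; slack = 122 − 103 = 19.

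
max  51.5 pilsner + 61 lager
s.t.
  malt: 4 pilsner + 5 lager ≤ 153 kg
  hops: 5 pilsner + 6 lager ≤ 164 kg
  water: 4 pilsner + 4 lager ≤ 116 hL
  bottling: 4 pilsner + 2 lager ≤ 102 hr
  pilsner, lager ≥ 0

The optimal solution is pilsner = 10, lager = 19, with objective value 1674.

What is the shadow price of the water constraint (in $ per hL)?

Binding: hops and water. Non-binding: malt (18 unused), bottling (24 unused).
By complementary slackness, y = 0 for the non-binding constraints.
The binding rows give the dual system: 5·y_hops + 4·y_water = 51.5 and 6·y_hops + 4·y_water = 61.
This yields shadow prices y_hops = 9.5, y_water = 1.
Shadow price of water = 1.

1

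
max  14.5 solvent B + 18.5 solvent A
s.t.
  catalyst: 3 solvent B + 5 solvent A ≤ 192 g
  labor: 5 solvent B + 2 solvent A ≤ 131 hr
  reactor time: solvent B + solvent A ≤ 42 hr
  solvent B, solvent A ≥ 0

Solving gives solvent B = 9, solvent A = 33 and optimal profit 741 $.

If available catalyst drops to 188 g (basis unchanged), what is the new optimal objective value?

At the optimum: catalyst uses 192 of 192 (binding); labor uses 111 of 131 (slack = 20); reactor time uses 42 of 42 (binding).
Since labor is not tight, its dual is 0.
From A_Bᵀ y = c: 3·y_catalyst + 1·y_reactor time = 14.5; 5·y_catalyst + 1·y_reactor time = 18.5.
→ y_catalyst = 2 and y_reactor time = 8.5.
Δz = y_catalyst·Δb = 2 × (-4) = -8, so new z* = 741 − 8 = 733.

733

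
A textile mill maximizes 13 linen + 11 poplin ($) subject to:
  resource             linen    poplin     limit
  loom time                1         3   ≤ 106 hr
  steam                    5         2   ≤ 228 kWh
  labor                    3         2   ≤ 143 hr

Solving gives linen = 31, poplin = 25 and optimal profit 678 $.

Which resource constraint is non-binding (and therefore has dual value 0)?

loom time: 106/106 (binding)
steam: 205/228 (slack 23)
labor: 143/143 (binding)
By complementary slackness, a constraint with positive slack has shadow price 0 → steam.

steam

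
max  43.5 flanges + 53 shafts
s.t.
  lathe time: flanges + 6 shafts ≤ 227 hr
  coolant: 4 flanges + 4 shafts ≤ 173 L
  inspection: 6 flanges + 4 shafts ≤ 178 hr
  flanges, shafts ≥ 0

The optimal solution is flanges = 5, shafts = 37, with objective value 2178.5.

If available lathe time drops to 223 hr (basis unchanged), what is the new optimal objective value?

Check each constraint at x*: lathe time 227/227 (tight); coolant 168/173 (slack 5); inspection 178/178 (tight).
By complementary slackness, y = 0 for the non-binding constraint.
Dual feasibility on the basic columns requires 1·y_lathe time + 6·y_inspection = 43.5, 6·y_lathe time + 4·y_inspection = 53.
Solving: y_lathe time = 4.5, y_inspection = 6.5.
Δz = y_lathe time·Δb = 4.5 × (-4) = -18, so new z* = 2178.5 − 18 = 2160.5.

2160.5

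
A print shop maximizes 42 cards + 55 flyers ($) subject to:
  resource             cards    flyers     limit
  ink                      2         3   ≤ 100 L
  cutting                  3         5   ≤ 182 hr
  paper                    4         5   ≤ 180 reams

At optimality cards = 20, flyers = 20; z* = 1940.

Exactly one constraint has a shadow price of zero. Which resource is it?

ink: 100/100 (binding)
cutting: 160/182 (slack 22)
paper: 180/180 (binding)
By complementary slackness, a constraint with positive slack has shadow price 0 → cutting.

cutting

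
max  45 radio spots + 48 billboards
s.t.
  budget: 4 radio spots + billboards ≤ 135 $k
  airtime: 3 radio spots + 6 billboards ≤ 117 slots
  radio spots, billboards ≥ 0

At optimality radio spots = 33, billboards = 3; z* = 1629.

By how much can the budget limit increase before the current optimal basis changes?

21

Binding constraints: budget, airtime. The basis is B = [[4,1],[3,6]] with det 21.
Per unit increase in budget, x* moves by d = (0.2857, -0.1429).
The basis stays optimal until billboards reaches 0; allowable increase = 21 $k.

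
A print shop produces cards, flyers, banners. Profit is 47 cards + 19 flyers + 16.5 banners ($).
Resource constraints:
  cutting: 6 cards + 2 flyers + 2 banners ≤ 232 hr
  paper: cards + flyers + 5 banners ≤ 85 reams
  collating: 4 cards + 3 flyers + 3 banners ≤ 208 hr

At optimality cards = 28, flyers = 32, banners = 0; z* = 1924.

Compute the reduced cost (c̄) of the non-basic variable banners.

Binding: cutting and collating. Non-binding: paper (25 unused).
Since paper is not tight, its dual is 0.
The binding rows give the dual system: 6·y_cutting + 4·y_collating = 47 and 2·y_cutting + 3·y_collating = 19.
This yields shadow prices y_cutting = 6.5, y_collating = 2.
Reduced cost of banners: c₃ − yᵀa₃ = 16.5 − (6.5·2 + 2·3) = 16.5 − 19 = -2.5.

-2.5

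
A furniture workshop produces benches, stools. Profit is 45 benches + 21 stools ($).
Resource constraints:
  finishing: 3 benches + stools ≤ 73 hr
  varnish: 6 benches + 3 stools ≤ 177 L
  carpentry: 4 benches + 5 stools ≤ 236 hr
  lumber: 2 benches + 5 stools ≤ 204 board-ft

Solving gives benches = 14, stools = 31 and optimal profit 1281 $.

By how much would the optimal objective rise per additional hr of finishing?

3

Binding: finishing and varnish. Non-binding: carpentry (25 unused), lumber (21 unused).
Slack constraints have shadow price 0 (complementary slackness).
From A_Bᵀ y = c: 3·y_finishing + 6·y_varnish = 45; 1·y_finishing + 3·y_varnish = 21.
→ y_finishing = 3 and y_varnish = 6.
Shadow price of finishing = 3.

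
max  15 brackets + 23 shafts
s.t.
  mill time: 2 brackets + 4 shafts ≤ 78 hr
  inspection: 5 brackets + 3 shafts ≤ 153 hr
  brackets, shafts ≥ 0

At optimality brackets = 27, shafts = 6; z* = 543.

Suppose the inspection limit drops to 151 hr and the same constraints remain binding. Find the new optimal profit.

Both mill time and inspection are binding at x*.
The binding rows give the dual system: 2·y_mill time + 5·y_inspection = 15 and 4·y_mill time + 3·y_inspection = 23.
This yields shadow prices y_mill time = 5, y_inspection = 1.
Δz = y_inspection·Δb = 1 × (-2) = -2, so new z* = 543 − 2 = 541.

541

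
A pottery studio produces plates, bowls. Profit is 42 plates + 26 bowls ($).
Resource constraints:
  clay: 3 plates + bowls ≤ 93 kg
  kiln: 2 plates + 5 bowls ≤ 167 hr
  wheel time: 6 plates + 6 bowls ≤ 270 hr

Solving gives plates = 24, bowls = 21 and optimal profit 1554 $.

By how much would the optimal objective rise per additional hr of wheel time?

3

At the optimum: clay uses 93 of 93 (binding); kiln uses 153 of 167 (slack = 14); wheel time uses 270 of 270 (binding).
By complementary slackness, y = 0 for the non-binding constraint.
The binding rows give the dual system: 3·y_clay + 6·y_wheel time = 42 and 1·y_clay + 6·y_wheel time = 26.
→ y_clay = 8 and y_wheel time = 3.
Shadow price of wheel time = 3.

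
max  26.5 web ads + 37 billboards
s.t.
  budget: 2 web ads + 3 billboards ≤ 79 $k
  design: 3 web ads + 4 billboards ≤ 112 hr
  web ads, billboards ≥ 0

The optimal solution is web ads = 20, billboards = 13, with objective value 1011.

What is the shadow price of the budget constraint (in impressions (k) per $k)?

At the optimum: budget uses 79 of 79 (binding); design uses 112 of 112 (binding).
Dual feasibility on the basic columns requires 2·y_budget + 3·y_design = 26.5, 3·y_budget + 4·y_design = 37.
→ y_budget = 5 and y_design = 5.5.
Shadow price of budget = 5.

5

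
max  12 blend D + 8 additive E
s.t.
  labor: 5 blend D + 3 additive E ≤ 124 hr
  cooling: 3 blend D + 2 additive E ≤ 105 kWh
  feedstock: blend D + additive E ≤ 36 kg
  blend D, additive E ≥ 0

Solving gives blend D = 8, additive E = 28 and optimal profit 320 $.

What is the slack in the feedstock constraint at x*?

0

feedstock used = 1·8 + 1·28 = 36; slack = 36 − 36 = 0.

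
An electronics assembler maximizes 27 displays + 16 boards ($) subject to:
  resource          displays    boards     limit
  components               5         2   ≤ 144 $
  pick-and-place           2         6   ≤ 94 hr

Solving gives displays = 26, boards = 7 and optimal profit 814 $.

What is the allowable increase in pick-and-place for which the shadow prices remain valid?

338

Binding constraints: components, pick-and-place. The basis is B = [[5,2],[2,6]] with det 26.
Per unit increase in pick-and-place, x* moves by d = (-0.0769, 0.1923).
The basis stays optimal until displays reaches 0; allowable increase = 338 hr.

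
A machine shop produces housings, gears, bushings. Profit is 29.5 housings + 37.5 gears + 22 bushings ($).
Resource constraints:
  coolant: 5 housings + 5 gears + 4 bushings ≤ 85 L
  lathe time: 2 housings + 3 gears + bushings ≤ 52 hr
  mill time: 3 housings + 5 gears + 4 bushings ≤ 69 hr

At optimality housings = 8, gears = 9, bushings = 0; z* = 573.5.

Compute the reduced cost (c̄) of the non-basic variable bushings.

-8

Binding: coolant and mill time. Non-binding: lathe time (9 unused).
Slack constraints have shadow price 0 (complementary slackness).
From A_Bᵀ y = c: 5·y_coolant + 3·y_mill time = 29.5; 5·y_coolant + 5·y_mill time = 37.5.
→ y_coolant = 3.5 and y_mill time = 4.
Reduced cost of bushings: c₃ − yᵀa₃ = 22 − (3.5·4 + 4·4) = 22 − 30 = -8.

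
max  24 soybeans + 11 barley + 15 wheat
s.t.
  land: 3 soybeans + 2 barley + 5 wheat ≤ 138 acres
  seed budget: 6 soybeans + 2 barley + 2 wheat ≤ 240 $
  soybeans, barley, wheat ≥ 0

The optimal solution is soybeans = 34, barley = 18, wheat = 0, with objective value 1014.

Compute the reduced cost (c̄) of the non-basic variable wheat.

Check each constraint at x*: land 138/138 (tight); seed budget 240/240 (tight).
Dual feasibility on the basic columns requires 3·y_land + 6·y_seed budget = 24, 2·y_land + 2·y_seed budget = 11.
Solving: y_land = 3, y_seed budget = 2.5.
Reduced cost of wheat: c₃ − yᵀa₃ = 15 − (3·5 + 2.5·2) = 15 − 20 = -5.

-5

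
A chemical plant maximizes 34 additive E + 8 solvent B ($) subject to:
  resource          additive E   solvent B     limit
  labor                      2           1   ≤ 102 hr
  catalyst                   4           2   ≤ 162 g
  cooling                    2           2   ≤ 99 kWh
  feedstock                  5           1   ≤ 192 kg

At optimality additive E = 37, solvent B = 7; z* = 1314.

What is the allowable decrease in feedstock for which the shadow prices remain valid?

16.5

Binding constraints: catalyst, feedstock. The basis is B = [[4,2],[5,1]] with det -6.
Per unit decrease in feedstock, x* moves by d = (-0.3333, 0.6667).
The basis stays optimal until cooling becomes binding; allowable decrease = 16.5 kg.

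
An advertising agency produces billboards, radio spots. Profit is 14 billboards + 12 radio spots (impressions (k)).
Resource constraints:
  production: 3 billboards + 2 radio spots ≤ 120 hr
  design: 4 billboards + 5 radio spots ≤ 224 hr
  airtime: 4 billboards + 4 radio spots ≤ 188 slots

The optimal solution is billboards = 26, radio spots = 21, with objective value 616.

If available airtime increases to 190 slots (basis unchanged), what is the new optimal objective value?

Check each constraint at x*: production 120/120 (tight); design 209/224 (slack 15); airtime 188/188 (tight).
Slack constraints have shadow price 0 (complementary slackness).
The binding rows give the dual system: 3·y_production + 4·y_airtime = 14 and 2·y_production + 4·y_airtime = 12.
This yields shadow prices y_production = 2, y_airtime = 2.
Δz = y_airtime·Δb = 2 × (2) = 4, so new z* = 616 + 4 = 620.

620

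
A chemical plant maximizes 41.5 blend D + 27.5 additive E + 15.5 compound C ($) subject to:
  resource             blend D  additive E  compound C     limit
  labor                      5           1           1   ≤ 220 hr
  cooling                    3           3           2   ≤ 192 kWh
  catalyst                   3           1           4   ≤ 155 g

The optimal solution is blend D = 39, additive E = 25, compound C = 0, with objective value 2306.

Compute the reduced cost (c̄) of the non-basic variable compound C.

-4

At the optimum: labor uses 220 of 220 (binding); cooling uses 192 of 192 (binding); catalyst uses 142 of 155 (slack = 13).
Slack constraints have shadow price 0 (complementary slackness).
The binding rows give the dual system: 5·y_labor + 3·y_cooling = 41.5 and 1·y_labor + 3·y_cooling = 27.5.
→ y_labor = 3.5 and y_cooling = 8.
Reduced cost of compound C: c₃ − yᵀa₃ = 15.5 − (3.5·1 + 8·2) = 15.5 − 19.5 = -4.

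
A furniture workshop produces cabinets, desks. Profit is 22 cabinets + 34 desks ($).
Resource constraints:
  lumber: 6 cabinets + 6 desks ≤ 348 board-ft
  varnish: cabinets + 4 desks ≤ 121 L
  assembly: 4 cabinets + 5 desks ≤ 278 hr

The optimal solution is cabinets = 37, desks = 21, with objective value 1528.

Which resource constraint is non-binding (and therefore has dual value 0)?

assembly

lumber: 348/348 (binding)
varnish: 121/121 (binding)
assembly: 253/278 (slack 25)
By complementary slackness, a constraint with positive slack has shadow price 0 → assembly.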